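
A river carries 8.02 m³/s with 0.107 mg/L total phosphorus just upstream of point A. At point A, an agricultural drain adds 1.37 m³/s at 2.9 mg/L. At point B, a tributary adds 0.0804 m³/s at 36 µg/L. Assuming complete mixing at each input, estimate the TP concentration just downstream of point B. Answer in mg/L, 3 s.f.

After input A: C = (8.02·0.107 + 1.37·2.9) / 9.39 = 0.5145 mg/L.
36 µg/L = 0.036 mg/L.
After input B: C = (9.39·0.5145 + 0.0804·0.036) / 9.47 = 0.5104 mg/L.

0.510 mg/L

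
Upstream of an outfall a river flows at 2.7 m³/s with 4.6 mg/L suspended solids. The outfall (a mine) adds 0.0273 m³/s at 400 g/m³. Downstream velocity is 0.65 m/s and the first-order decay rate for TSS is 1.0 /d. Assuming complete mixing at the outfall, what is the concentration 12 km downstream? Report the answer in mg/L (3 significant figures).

After complete mixing, C₀ = (0.0273·400 + 2.7·4.6) / 2.727 = 8.558 mg/L.
Travel time t = 1.2e+04 m / 0.65 m/s = 1.846e+04 s = 0.2137 d.
C = 8.558·exp(−1.0·0.2137) = 8.558·0.8076 = 6.911 mg/L.

6.91 mg/L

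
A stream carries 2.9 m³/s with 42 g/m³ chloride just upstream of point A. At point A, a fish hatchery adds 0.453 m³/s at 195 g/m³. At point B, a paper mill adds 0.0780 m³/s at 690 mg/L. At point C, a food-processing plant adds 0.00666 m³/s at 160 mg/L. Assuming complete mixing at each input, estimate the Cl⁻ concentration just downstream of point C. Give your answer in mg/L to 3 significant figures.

After input A: C = (2.9·42 + 0.453·195) / 3.353 = 62.67 mg/L.
After input B: C = (3.353·62.67 + 0.078·690) / 3.431 = 76.93 mg/L.
After input C: C = (3.431·76.93 + 0.00666·160) / 3.438 = 77.09 mg/L.

77.1 mg/L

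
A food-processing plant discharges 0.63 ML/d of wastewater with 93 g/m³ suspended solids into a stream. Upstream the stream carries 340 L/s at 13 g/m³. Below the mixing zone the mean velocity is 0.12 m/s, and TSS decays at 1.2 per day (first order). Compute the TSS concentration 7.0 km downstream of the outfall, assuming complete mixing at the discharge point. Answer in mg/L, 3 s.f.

6.53 mg/L

0.63 ML/d = 0.007292 m³/s.
340 L/s = 0.34 m³/s.
After complete mixing, C₀ = (0.007292·93 + 0.34·13) / 0.3473 = 14.68 mg/L.
Travel time t = 7000 m / 0.12 m/s = 5.833e+04 s = 0.6752 d.
C = 14.68·exp(−1.2·0.6752) = 14.68·0.4448 = 6.529 mg/L.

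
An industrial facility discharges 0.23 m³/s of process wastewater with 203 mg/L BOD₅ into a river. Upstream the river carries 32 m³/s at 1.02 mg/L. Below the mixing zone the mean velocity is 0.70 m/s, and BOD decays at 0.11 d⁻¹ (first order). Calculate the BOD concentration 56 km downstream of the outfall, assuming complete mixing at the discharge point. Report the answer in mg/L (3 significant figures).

2.22 mg/L

After complete mixing, C₀ = (0.23·203 + 32·1.02) / 32.23 = 2.461 mg/L.
Travel time t = 5.6e+04 m / 0.70 m/s = 8e+04 s = 0.9259 d.
C = 2.461·exp(−0.11·0.9259) = 2.461·0.9032 = 2.223 mg/L.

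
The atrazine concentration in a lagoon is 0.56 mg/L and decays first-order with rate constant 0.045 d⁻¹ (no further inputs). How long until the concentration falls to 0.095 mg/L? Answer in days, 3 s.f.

t = ln(C₀/C)/k = ln(0.56/0.095)/0.045 = 1.774/0.045 = 39.42 d.

39.4 d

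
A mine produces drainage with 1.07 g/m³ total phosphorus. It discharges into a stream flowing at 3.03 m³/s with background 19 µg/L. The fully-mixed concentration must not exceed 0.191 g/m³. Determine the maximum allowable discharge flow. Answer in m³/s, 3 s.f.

0.593 m³/s

19 µg/L = 0.019 mg/L.
Mass balance at complete mixing: C_std·(Q_w + Q_r) = Q_w·C_e + Q_r·C_b.
Rearranging, Q_w = Q_r·(C_std − C_b)/(C_e − C_std) = 3.03·(0.191 − 0.019) / (1.07 − 0.191) = 0.5929 m³/s.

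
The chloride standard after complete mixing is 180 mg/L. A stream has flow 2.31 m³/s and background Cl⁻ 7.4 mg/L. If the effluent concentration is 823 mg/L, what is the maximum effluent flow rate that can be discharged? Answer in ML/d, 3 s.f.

53.6 ML/d

Mass balance at complete mixing: C_std·(Q_w + Q_r) = Q_w·C_e + Q_r·C_b.
Rearranging, Q_w = Q_r·(C_std − C_b)/(C_e − C_std) = 2.31·(180 − 7.4) / (823 − 180) = 0.6201 m³/s.
= 53.57 ML/d.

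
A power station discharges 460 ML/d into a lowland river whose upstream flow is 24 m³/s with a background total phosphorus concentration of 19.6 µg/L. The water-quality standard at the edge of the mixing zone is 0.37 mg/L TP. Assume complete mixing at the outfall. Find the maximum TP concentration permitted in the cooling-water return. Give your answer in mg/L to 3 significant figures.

460 ML/d = 5.324 m³/s.
19.6 µg/L = 0.0196 mg/L.
Mass balance: 0.37·29.32 = 5.324·Cₑ + 24·0.0196.
Cₑ = (10.85 − 0.4704) / 5.324 = 1.95 mg/L.

1.95 mg/L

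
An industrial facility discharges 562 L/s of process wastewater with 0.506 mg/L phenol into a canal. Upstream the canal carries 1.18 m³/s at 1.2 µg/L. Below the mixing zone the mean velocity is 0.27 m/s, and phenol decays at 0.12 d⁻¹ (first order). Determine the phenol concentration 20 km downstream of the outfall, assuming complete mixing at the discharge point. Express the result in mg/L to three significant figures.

0.148 mg/L

562 L/s = 0.562 m³/s.
1.2 µg/L = 0.0012 mg/L.
After complete mixing, C₀ = (0.562·0.506 + 1.18·0.0012) / 1.742 = 0.1641 mg/L.
Travel time t = 2e+04 m / 0.27 m/s = 7.407e+04 s = 0.8573 d.
C = 0.1641·exp(−0.12·0.8573) = 0.1641·0.9022 = 0.148 mg/L.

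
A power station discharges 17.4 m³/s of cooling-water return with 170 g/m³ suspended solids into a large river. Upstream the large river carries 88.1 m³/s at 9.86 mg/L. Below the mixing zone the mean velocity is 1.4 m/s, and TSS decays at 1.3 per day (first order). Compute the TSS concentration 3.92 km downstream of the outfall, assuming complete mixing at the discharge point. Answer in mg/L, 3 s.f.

After complete mixing, C₀ = (17.4·170 + 88.1·9.86) / 105.5 = 36.27 mg/L.
Travel time t = 3920 m / 1.4 m/s = 2800 s = 0.03241 d.
C = 36.27·exp(−1.3·0.03241) = 36.27·0.9587 = 34.78 mg/L.

34.8 mg/L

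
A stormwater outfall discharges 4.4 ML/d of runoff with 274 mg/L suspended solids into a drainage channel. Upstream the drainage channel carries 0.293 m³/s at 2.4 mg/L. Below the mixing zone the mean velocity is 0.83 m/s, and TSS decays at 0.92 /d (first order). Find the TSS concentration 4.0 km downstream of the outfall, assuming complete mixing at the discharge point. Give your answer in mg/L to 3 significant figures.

40.5 mg/L

4.4 ML/d = 0.05093 m³/s.
After complete mixing, C₀ = (0.05093·274 + 0.293·2.4) / 0.3439 = 42.62 mg/L.
Travel time t = 4000 m / 0.83 m/s = 4819 s = 0.05578 d.
C = 42.62·exp(−0.92·0.05578) = 42.62·0.95 = 40.48 mg/L.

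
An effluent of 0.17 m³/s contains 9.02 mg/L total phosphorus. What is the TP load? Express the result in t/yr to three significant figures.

48.4 t/yr

Mass flux = Q·C = 0.17 m³/s × 9.02 g/m³ = 1.533 g/s.
= 1.533 g/s × 31.56 = 48.39 t/yr.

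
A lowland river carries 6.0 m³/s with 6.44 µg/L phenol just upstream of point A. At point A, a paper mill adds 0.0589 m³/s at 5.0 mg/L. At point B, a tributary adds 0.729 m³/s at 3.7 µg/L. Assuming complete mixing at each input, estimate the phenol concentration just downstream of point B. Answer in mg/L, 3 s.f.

0.0495 mg/L

6.44 µg/L = 0.00644 mg/L.
After input A: C = (6·0.00644 + 0.0589·5) / 6.059 = 0.05498 mg/L.
3.7 µg/L = 0.0037 mg/L.
After input B: C = (6.059·0.05498 + 0.729·0.0037) / 6.788 = 0.04948 mg/L.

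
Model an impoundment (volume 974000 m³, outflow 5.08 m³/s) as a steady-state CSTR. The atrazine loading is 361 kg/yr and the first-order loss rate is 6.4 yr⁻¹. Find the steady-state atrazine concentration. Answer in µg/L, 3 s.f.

Outflow Q = 5.08 m³/s × 3.156e+07 s/yr = 1.603e+08 m³/yr.
Steady-state CSTR mass balance: W = Q·C + k·V·C, so C = W/(Q + kV).
Q + kV = 1.603e+08 + 6.4·974000 = 1.665e+08 m³/yr.
C = 361/1.665e+08 = 2.168e-06 kg/m³ = 0.002168 mg/L = 2.168 µg/L.

2.17 µg/L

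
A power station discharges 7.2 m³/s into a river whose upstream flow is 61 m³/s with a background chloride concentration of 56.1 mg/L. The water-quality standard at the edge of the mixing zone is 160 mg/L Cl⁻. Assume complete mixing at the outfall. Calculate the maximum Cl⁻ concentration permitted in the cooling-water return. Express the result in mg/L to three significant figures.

Mass balance: 160·68.2 = 7.2·Cₑ + 61·56.1.
Cₑ = (1.091e+04 − 3422) / 7.2 = 1040 mg/L.

1040 mg/L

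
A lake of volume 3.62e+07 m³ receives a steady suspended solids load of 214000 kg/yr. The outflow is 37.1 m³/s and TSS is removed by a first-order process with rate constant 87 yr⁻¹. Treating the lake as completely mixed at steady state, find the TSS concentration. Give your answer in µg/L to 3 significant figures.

Outflow Q = 37.1 m³/s × 3.156e+07 s/yr = 1.171e+09 m³/yr.
Steady-state CSTR mass balance: W = Q·C + k·V·C, so C = W/(Q + kV).
Q + kV = 1.171e+09 + 87·3.62e+07 = 4.32e+09 m³/yr.
C = 214000/4.32e+09 = 4.953e-05 kg/m³ = 0.04953 mg/L = 49.53 µg/L.

49.5 µg/L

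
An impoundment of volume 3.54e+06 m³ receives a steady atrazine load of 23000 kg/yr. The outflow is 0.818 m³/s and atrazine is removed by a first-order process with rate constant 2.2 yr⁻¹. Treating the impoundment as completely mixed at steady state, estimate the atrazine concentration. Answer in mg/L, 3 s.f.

0.684 mg/L

Outflow Q = 0.818 m³/s × 3.156e+07 s/yr = 2.581e+07 m³/yr.
Steady-state CSTR mass balance: W = Q·C + k·V·C, so C = W/(Q + kV).
Q + kV = 2.581e+07 + 2.2·3.54e+06 = 3.36e+07 m³/yr.
C = 23000/3.36e+07 = 0.0006845 kg/m³ = 0.6845 mg/L.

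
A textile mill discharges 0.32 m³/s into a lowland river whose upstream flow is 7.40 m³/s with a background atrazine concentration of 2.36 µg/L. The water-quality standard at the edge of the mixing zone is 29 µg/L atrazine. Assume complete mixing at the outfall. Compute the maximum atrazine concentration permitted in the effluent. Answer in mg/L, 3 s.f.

2.36 µg/L = 0.00236 mg/L.
29 µg/L = 0.029 mg/L.
Mass balance: 0.029·7.72 = 0.32·Cₑ + 7.4·0.00236.
Cₑ = (0.2239 − 0.01746) / 0.32 = 0.6451 mg/L.

0.645 mg/L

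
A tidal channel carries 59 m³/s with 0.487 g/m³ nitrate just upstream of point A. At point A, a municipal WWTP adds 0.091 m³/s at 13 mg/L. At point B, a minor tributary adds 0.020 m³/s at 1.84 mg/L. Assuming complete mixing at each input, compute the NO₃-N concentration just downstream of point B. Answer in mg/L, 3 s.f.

0.507 mg/L

After input A: C = (59·0.487 + 0.091·13) / 59.09 = 0.5063 mg/L.
After input B: C = (59.09·0.5063 + 0.02·1.84) / 59.11 = 0.5067 mg/L.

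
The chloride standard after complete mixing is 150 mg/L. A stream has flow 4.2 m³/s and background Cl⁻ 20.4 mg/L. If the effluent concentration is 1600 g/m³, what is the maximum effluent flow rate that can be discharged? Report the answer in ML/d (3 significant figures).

Mass balance at complete mixing: C_std·(Q_w + Q_r) = Q_w·C_e + Q_r·C_b.
Rearranging, Q_w = Q_r·(C_std − C_b)/(C_e − C_std) = 4.2·(150 − 20.4) / (1600 − 150) = 0.3754 m³/s.
= 32.43 ML/d.

32.4 ML/d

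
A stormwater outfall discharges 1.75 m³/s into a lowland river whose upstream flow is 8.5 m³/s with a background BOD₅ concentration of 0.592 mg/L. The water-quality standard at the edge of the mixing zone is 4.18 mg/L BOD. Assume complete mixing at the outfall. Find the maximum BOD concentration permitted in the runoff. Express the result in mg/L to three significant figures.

21.6 mg/L

Mass balance: 4.18·10.25 = 1.75·Cₑ + 8.5·0.592.
Cₑ = (42.84 − 5.032) / 1.75 = 21.61 mg/L.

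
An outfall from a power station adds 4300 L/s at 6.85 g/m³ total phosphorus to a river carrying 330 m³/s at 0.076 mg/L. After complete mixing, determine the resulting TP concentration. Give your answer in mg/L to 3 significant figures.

4300 L/s = 4.3 m³/s.
By mass balance at complete mixing, C = (4.3·6.85 + 330·0.076) / (4.3 + 330) = 54.53/334.3 = 0.1631 mg/L.

0.163 mg/L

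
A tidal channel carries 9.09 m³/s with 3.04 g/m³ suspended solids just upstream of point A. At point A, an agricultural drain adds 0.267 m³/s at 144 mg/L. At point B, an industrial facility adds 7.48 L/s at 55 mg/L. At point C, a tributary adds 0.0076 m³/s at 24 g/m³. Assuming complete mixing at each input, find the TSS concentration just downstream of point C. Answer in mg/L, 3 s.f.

7.11 mg/L

After input A: C = (9.09·3.04 + 0.267·144) / 9.357 = 7.062 mg/L.
7.48 L/s = 0.00748 m³/s.
After input B: C = (9.357·7.062 + 0.00748·55) / 9.364 = 7.101 mg/L.
After input C: C = (9.364·7.101 + 0.0076·24) / 9.372 = 7.114 mg/L.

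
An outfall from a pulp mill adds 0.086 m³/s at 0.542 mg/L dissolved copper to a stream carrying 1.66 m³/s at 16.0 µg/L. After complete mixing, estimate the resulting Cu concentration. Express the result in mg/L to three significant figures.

0.0419 mg/L

16.0 µg/L = 0.016 mg/L.
Flow-weighted mixing gives C = (0.086·0.542 + 1.66·0.016) / (0.086 + 1.66) = 0.07317/1.746 = 0.04191 mg/L.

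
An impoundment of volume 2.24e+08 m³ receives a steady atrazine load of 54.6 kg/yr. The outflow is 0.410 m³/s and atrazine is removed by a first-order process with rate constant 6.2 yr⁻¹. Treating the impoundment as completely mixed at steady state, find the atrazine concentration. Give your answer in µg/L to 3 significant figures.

Outflow Q = 0.410 m³/s × 3.156e+07 s/yr = 1.294e+07 m³/yr.
Steady-state CSTR mass balance: W = Q·C + k·V·C, so C = W/(Q + kV).
Q + kV = 1.294e+07 + 6.2·2.24e+08 = 1.402e+09 m³/yr.
C = 54.6/1.402e+09 = 3.895e-08 kg/m³ = 3.895e-05 mg/L = 0.03895 µg/L.

0.0390 µg/L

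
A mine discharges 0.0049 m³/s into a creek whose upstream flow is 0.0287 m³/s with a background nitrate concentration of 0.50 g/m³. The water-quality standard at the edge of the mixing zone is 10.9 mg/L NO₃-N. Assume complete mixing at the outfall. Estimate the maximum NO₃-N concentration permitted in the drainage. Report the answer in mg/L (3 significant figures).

Mass balance: 10.9·0.0336 = 0.0049·Cₑ + 0.0287·0.5.
Cₑ = (0.3662 − 0.01435) / 0.0049 = 71.81 mg/L.

71.8 mg/L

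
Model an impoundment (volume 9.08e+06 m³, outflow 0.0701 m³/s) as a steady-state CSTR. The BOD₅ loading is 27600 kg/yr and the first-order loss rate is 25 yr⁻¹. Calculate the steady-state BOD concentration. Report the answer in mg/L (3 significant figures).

0.120 mg/L

Outflow Q = 0.0701 m³/s × 3.156e+07 s/yr = 2.212e+06 m³/yr.
Steady-state CSTR mass balance: W = Q·C + k·V·C, so C = W/(Q + kV).
Q + kV = 2.212e+06 + 25·9.08e+06 = 2.292e+08 m³/yr.
C = 27600/2.292e+08 = 0.0001204 kg/m³ = 0.1204 mg/L.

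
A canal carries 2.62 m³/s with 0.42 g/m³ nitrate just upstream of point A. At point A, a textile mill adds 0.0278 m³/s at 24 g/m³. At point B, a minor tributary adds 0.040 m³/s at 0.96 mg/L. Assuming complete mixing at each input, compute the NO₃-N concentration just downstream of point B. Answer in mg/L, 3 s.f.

0.672 mg/L

After input A: C = (2.62·0.42 + 0.0278·24) / 2.648 = 0.6676 mg/L.
After input B: C = (2.648·0.6676 + 0.04·0.96) / 2.688 = 0.6719 mg/L.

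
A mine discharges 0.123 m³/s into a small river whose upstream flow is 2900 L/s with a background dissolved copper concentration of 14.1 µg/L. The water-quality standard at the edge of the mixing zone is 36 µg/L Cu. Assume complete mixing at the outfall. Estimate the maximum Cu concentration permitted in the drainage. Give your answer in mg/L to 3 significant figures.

0.552 mg/L

2900 L/s = 2.9 m³/s.
14.1 µg/L = 0.0141 mg/L.
36 µg/L = 0.036 mg/L.
Mass balance: 0.036·3.023 = 0.123·Cₑ + 2.9·0.0141.
Cₑ = (0.1088 − 0.04089) / 0.123 = 0.5523 mg/L.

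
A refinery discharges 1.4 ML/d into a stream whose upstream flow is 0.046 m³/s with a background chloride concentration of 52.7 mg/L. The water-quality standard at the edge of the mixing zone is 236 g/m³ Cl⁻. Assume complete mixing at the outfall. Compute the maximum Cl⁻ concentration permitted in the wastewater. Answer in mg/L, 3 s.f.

1.4 ML/d = 0.0162 m³/s.
Mass balance: 236·0.0622 = 0.0162·Cₑ + 0.046·52.7.
Cₑ = (14.68 − 2.424) / 0.0162 = 756.4 mg/L.

756 mg/L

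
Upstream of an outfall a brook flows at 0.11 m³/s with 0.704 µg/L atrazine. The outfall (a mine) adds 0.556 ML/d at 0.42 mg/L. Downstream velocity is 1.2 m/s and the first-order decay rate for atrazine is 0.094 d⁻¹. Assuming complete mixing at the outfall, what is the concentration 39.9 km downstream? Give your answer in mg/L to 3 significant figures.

0.556 ML/d = 0.006435 m³/s.
0.704 µg/L = 0.000704 mg/L.
After complete mixing, C₀ = (0.006435·0.42 + 0.11·0.000704) / 0.1164 = 0.02388 mg/L.
Travel time t = 3.99e+04 m / 1.2 m/s = 3.325e+04 s = 0.3848 d.
C = 0.02388·exp(−0.094·0.3848) = 0.02388·0.9645 = 0.02303 mg/L.

0.0230 mg/L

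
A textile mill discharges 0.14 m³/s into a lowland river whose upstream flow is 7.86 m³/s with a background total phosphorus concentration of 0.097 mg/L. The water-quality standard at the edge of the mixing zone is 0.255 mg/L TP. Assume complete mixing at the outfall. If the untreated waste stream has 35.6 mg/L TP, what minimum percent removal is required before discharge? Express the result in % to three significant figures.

Mass balance: 0.255·8 = 0.14·Cₑ + 7.86·0.097.
Cₑ = (2.04 − 0.7624) / 0.14 = 9.126 mg/L.
Required removal = 1 − 9.126/35.6 = 74.37 %.

74.4 %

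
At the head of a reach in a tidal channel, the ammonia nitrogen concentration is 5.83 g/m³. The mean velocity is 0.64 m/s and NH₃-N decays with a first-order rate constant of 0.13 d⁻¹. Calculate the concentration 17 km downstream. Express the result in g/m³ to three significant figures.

5.60 g/m³

Travel time t = 17 km / 0.64 m/s = 1.7e+04/0.64 = 2.656e+04 s = 0.3074 d.
First-order decay: C = 5.83·exp(−0.13·0.3074) = 5.83·0.9608 = 5.602 g/m³.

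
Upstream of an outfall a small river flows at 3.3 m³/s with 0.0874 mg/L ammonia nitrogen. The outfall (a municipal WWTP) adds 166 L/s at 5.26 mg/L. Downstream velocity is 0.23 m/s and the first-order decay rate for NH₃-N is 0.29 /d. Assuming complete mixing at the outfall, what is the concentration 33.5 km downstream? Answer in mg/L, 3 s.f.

166 L/s = 0.166 m³/s.
After complete mixing, C₀ = (0.166·5.26 + 3.3·0.0874) / 3.466 = 0.3351 mg/L.
Travel time t = 3.35e+04 m / 0.23 m/s = 1.457e+05 s = 1.686 d.
C = 0.3351·exp(−0.29·1.686) = 0.3351·0.6133 = 0.2055 mg/L.

0.206 mg/L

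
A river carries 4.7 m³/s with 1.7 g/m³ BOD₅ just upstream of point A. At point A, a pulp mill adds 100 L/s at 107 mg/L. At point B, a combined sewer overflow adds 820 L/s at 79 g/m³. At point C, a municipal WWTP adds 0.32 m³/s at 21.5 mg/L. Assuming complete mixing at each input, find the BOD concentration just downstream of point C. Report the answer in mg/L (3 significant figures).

15.2 mg/L

100 L/s = 0.1 m³/s.
After input A: C = (4.7·1.7 + 0.1·107) / 4.8 = 3.894 mg/L.
820 L/s = 0.82 m³/s.
After input B: C = (4.8·3.894 + 0.82·79) / 5.62 = 14.85 mg/L.
After input C: C = (5.62·14.85 + 0.32·21.5) / 5.94 = 15.21 mg/L.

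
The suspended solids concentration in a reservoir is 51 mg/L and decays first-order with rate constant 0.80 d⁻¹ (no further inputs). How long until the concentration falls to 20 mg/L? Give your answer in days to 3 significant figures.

1.17 d

t = ln(C₀/C)/k = ln(51/20)/0.80 = 0.9361/0.80 = 1.17 d.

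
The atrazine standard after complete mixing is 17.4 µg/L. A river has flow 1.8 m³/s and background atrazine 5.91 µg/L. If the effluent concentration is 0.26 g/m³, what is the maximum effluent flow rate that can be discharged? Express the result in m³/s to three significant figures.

5.91 µg/L = 0.00591 mg/L.
17.4 µg/L = 0.0174 mg/L.
Mass balance at complete mixing: C_std·(Q_w + Q_r) = Q_w·C_e + Q_r·C_b.
Rearranging, Q_w = Q_r·(C_std − C_b)/(C_e − C_std) = 1.8·(0.0174 − 0.00591) / (0.26 − 0.0174) = 0.08525 m³/s.

0.0853 m³/s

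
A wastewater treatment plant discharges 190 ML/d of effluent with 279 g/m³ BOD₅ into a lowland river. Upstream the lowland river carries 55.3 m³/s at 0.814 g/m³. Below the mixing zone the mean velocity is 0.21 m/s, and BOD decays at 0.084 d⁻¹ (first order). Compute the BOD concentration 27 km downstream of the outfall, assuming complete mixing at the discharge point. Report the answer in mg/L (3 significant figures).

190 ML/d = 2.199 m³/s.
After complete mixing, C₀ = (2.199·279 + 55.3·0.814) / 57.5 = 11.45 mg/L.
Travel time t = 2.7e+04 m / 0.21 m/s = 1.286e+05 s = 1.488 d.
C = 11.45·exp(−0.084·1.488) = 11.45·0.8825 = 10.11 mg/L.

10.1 mg/L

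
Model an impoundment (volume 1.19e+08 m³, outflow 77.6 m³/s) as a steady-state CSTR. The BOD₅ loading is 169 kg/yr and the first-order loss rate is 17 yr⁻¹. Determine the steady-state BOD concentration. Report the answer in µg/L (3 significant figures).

0.0378 µg/L

Outflow Q = 77.6 m³/s × 3.156e+07 s/yr = 2.449e+09 m³/yr.
Steady-state CSTR mass balance: W = Q·C + k·V·C, so C = W/(Q + kV).
Q + kV = 2.449e+09 + 17·1.19e+08 = 4.472e+09 m³/yr.
C = 169/4.472e+09 = 3.779e-08 kg/m³ = 3.779e-05 mg/L = 0.03779 µg/L.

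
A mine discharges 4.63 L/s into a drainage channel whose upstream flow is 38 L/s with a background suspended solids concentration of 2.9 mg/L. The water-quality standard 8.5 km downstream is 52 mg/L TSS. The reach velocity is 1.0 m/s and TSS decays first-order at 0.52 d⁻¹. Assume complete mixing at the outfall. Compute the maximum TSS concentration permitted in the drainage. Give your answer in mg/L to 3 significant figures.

4.63 L/s = 0.00463 m³/s.
38 L/s = 0.038 m³/s.
Travel time to the compliance point: t = 8500/1.0 = 8500 s = 0.09838 d; decay factor exp(−0.52·0.09838) = 0.9501.
So the concentration just after mixing may be at most 52/0.9501 = 54.73 mg/L.
Mass balance: 54.73·0.04263 = 0.00463·Cₑ + 0.038·2.9.
Cₑ = (2.333 − 0.1102) / 0.00463 = 480.1 mg/L.

480 mg/L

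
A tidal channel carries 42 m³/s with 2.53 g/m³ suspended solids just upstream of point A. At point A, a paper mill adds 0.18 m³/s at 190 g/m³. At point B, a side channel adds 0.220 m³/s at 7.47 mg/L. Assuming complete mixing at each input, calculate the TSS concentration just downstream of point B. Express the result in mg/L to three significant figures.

After input A: C = (42·2.53 + 0.18·190) / 42.18 = 3.33 mg/L.
After input B: C = (42.18·3.33 + 0.22·7.47) / 42.4 = 3.351 mg/L.

3.35 mg/L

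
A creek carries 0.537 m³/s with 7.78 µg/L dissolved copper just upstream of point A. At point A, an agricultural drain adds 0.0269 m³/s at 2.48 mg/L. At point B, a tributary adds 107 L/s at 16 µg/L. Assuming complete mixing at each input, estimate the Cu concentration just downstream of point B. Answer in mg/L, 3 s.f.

0.108 mg/L

7.78 µg/L = 0.00778 mg/L.
After input A: C = (0.537·0.00778 + 0.0269·2.48) / 0.5639 = 0.1257 mg/L.
107 L/s = 0.107 m³/s.
16 µg/L = 0.016 mg/L.
After input B: C = (0.5639·0.1257 + 0.107·0.016) / 0.6709 = 0.1082 mg/L.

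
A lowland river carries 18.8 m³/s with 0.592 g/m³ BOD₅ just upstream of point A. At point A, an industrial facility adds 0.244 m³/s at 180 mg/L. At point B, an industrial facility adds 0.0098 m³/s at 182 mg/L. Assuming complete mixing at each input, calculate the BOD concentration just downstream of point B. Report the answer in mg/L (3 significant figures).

After input A: C = (18.8·0.592 + 0.244·180) / 19.04 = 2.891 mg/L.
After input B: C = (19.04·2.891 + 0.0098·182) / 19.05 = 2.983 mg/L.

2.98 mg/L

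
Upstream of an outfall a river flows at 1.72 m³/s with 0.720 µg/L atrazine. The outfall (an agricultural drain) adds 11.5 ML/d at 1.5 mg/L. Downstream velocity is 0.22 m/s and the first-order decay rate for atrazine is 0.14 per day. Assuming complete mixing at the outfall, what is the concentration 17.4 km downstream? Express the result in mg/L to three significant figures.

11.5 ML/d = 0.1331 m³/s.
0.720 µg/L = 0.00072 mg/L.
After complete mixing, C₀ = (0.1331·1.5 + 1.72·0.00072) / 1.853 = 0.1084 mg/L.
Travel time t = 1.74e+04 m / 0.22 m/s = 7.909e+04 s = 0.9154 d.
C = 0.1084·exp(−0.14·0.9154) = 0.1084·0.8797 = 0.09537 mg/L.

0.0954 mg/L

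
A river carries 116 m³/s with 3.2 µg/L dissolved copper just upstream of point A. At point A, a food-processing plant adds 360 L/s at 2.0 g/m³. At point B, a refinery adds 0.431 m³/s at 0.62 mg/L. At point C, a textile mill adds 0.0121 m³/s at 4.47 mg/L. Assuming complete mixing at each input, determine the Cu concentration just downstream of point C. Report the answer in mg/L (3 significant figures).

3.2 µg/L = 0.0032 mg/L.
360 L/s = 0.36 m³/s.
After input A: C = (116·0.0032 + 0.36·2) / 116.4 = 0.009378 mg/L.
After input B: C = (116.4·0.009378 + 0.431·0.62) / 116.8 = 0.01163 mg/L.
After input C: C = (116.8·0.01163 + 0.0121·4.47) / 116.8 = 0.01209 mg/L.

0.0121 mg/L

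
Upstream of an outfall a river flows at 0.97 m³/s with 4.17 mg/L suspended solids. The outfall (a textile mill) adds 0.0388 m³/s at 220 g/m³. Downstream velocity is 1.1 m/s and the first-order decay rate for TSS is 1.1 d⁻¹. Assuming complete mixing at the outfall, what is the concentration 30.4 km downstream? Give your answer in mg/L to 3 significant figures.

8.77 mg/L

After complete mixing, C₀ = (0.0388·220 + 0.97·4.17) / 1.009 = 12.47 mg/L.
Travel time t = 3.04e+04 m / 1.1 m/s = 2.764e+04 s = 0.3199 d.
C = 12.47·exp(−1.1·0.3199) = 12.47·0.7034 = 8.772 mg/L.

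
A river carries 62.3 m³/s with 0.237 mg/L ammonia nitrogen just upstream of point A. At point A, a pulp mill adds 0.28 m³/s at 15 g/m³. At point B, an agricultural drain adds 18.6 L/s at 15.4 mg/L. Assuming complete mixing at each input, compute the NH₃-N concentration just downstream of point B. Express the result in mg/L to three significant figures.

After input A: C = (62.3·0.237 + 0.28·15) / 62.58 = 0.3031 mg/L.
18.6 L/s = 0.0186 m³/s.
After input B: C = (62.58·0.3031 + 0.0186·15.4) / 62.6 = 0.3075 mg/L.

0.308 mg/L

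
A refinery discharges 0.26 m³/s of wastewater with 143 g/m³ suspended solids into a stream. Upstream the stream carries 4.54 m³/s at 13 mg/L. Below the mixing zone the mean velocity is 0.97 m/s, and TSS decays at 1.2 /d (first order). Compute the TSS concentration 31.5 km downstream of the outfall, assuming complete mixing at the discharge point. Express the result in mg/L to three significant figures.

12.8 mg/L

After complete mixing, C₀ = (0.26·143 + 4.54·13) / 4.8 = 20.04 mg/L.
Travel time t = 3.15e+04 m / 0.97 m/s = 3.247e+04 s = 0.3759 d.
C = 20.04·exp(−1.2·0.3759) = 20.04·0.637 = 12.77 mg/L.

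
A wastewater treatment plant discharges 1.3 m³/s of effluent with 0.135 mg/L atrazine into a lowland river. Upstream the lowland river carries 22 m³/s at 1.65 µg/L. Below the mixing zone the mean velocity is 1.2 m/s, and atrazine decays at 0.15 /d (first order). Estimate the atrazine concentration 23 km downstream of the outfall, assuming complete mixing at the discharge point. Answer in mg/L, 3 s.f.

1.65 µg/L = 0.00165 mg/L.
After complete mixing, C₀ = (1.3·0.135 + 22·0.00165) / 23.3 = 0.00909 mg/L.
Travel time t = 2.3e+04 m / 1.2 m/s = 1.917e+04 s = 0.2218 d.
C = 0.00909·exp(−0.15·0.2218) = 0.00909·0.9673 = 0.008793 mg/L.

0.00879 mg/L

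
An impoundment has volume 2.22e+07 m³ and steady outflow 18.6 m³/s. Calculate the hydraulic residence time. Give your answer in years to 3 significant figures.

Q = 18.6 m³/s × 3.156e+07 s/yr = 5.87e+08 m³/yr.
Hydraulic residence time τ = V/Q = 2.22e+07/5.87e+08 = 0.03782 yr.

0.0378 yr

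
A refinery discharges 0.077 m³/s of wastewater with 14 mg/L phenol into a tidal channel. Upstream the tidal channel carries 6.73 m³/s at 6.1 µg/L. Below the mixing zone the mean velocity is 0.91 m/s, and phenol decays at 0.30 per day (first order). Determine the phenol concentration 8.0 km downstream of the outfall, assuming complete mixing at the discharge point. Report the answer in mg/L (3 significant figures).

6.1 µg/L = 0.0061 mg/L.
After complete mixing, C₀ = (0.077·14 + 6.73·0.0061) / 6.807 = 0.1644 mg/L.
Travel time t = 8000 m / 0.91 m/s = 8791 s = 0.1018 d.
C = 0.1644·exp(−0.30·0.1018) = 0.1644·0.9699 = 0.1595 mg/L.

0.159 mg/L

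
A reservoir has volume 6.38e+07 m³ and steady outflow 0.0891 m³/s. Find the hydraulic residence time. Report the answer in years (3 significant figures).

22.7 yr

Q = 0.0891 m³/s × 3.156e+07 s/yr = 2.812e+06 m³/yr.
Hydraulic residence time τ = V/Q = 6.38e+07/2.812e+06 = 22.69 yr.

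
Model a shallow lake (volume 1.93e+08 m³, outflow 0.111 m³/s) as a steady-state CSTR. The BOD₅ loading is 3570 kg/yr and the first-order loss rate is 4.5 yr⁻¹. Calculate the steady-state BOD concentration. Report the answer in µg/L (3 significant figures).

4.09 µg/L

Outflow Q = 0.111 m³/s × 3.156e+07 s/yr = 3.503e+06 m³/yr.
Steady-state CSTR mass balance: W = Q·C + k·V·C, so C = W/(Q + kV).
Q + kV = 3.503e+06 + 4.5·1.93e+08 = 8.72e+08 m³/yr.
C = 3570/8.72e+08 = 4.094e-06 kg/m³ = 0.004094 mg/L = 4.094 µg/L.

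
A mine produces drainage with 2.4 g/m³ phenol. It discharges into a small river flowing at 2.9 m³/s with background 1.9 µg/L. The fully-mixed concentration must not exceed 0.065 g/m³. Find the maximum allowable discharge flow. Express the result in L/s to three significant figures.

78.4 L/s

1.9 µg/L = 0.0019 mg/L.
Mass balance at complete mixing: C_std·(Q_w + Q_r) = Q_w·C_e + Q_r·C_b.
Rearranging, Q_w = Q_r·(C_std − C_b)/(C_e − C_std) = 2.9·(0.065 − 0.0019) / (2.4 − 0.065) = 0.07837 m³/s.
= 78.37 L/s.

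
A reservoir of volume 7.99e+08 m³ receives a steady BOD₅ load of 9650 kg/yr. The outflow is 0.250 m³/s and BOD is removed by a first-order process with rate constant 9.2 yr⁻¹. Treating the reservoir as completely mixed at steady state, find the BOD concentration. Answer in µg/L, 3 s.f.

1.31 µg/L

Outflow Q = 0.250 m³/s × 3.156e+07 s/yr = 7.889e+06 m³/yr.
Steady-state CSTR mass balance: W = Q·C + k·V·C, so C = W/(Q + kV).
Q + kV = 7.889e+06 + 9.2·7.99e+08 = 7.359e+09 m³/yr.
C = 9650/7.359e+09 = 1.311e-06 kg/m³ = 0.001311 mg/L = 1.311 µg/L.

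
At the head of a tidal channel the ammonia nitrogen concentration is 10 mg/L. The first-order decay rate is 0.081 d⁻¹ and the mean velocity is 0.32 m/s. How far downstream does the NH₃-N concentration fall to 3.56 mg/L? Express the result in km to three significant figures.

353 km

From C = C₀·e^(−kt), t = ln(C₀/C)/k = ln(10/3.56)/0.081 = 1.033/0.081 = 12.75 d.
Distance = v·t = 0.32 m/s × 1.102e+06 s = 3.525e+05 m = 352.5 km.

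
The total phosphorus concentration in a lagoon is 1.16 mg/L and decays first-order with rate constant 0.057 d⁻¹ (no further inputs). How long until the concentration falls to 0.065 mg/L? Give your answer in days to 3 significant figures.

50.6 d

t = ln(C₀/C)/k = ln(1.16/0.065)/0.057 = 2.882/0.057 = 50.56 d.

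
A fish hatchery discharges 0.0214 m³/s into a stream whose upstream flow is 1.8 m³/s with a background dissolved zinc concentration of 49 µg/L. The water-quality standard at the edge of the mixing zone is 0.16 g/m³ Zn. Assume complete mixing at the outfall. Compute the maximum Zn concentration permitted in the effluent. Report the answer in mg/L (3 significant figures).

9.50 mg/L

49 µg/L = 0.049 mg/L.
Mass balance: 0.16·1.821 = 0.0214·Cₑ + 1.8·0.049.
Cₑ = (0.2914 − 0.0882) / 0.0214 = 9.496 mg/L.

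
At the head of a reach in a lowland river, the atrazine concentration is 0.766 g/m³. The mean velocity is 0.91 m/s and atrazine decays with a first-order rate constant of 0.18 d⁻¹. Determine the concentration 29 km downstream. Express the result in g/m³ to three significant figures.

Travel time t = 29 km / 0.91 m/s = 2.9e+04/0.91 = 3.187e+04 s = 0.3688 d.
First-order decay: C = 0.766·exp(−0.18·0.3688) = 0.766·0.9358 = 0.7168 g/m³.

0.717 g/m³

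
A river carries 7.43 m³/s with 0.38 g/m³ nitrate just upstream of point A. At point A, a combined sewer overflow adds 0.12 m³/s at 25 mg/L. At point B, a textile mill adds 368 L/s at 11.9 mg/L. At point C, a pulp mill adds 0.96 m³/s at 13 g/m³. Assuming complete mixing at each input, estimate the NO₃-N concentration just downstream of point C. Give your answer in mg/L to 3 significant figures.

After input A: C = (7.43·0.38 + 0.12·25) / 7.55 = 0.7713 mg/L.
368 L/s = 0.368 m³/s.
After input B: C = (7.55·0.7713 + 0.368·11.9) / 7.918 = 1.289 mg/L.
After input C: C = (7.918·1.289 + 0.96·13) / 8.878 = 2.555 mg/L.

2.55 mg/L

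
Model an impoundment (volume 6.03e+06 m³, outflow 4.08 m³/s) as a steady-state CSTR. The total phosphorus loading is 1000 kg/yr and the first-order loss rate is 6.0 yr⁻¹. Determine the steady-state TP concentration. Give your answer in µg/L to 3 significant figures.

Outflow Q = 4.08 m³/s × 3.156e+07 s/yr = 1.288e+08 m³/yr.
Steady-state CSTR mass balance: W = Q·C + k·V·C, so C = W/(Q + kV).
Q + kV = 1.288e+08 + 6.0·6.03e+06 = 1.649e+08 m³/yr.
C = 1000/1.649e+08 = 6.063e-06 kg/m³ = 0.006063 mg/L = 6.063 µg/L.

6.06 µg/L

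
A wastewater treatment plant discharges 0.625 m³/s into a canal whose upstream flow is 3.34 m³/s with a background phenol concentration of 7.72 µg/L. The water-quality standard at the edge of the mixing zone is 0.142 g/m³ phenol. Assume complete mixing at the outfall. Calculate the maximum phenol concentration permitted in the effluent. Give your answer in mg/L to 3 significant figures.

0.860 mg/L

7.72 µg/L = 0.00772 mg/L.
Mass balance: 0.142·3.965 = 0.625·Cₑ + 3.34·0.00772.
Cₑ = (0.563 − 0.02578) / 0.625 = 0.8596 mg/L.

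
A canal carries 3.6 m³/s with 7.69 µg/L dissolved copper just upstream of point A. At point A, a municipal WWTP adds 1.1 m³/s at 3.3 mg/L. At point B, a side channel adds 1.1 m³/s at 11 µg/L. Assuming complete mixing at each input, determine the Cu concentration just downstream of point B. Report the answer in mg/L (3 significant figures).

0.633 mg/L

7.69 µg/L = 0.00769 mg/L.
After input A: C = (3.6·0.00769 + 1.1·3.3) / 4.7 = 0.7782 mg/L.
11 µg/L = 0.011 mg/L.
After input B: C = (4.7·0.7782 + 1.1·0.011) / 5.8 = 0.6327 mg/L.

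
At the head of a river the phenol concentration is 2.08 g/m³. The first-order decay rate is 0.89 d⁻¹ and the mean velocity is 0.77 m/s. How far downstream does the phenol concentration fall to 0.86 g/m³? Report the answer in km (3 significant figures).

66.0 km

From C = C₀·e^(−kt), t = ln(C₀/C)/k = ln(2.08/0.86)/0.89 = 0.8832/0.89 = 0.9923 d.
Distance = v·t = 0.77 m/s × 8.574e+04 s = 6.602e+04 m = 66.02 km.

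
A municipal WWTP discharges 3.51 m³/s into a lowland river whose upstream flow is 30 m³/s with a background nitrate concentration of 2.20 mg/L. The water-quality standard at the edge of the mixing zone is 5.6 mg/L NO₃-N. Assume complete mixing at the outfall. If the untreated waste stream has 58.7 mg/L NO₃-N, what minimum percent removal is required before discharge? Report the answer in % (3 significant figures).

Mass balance: 5.6·33.51 = 3.51·Cₑ + 30·2.2.
Cₑ = (187.7 − 66) / 3.51 = 34.66 mg/L.
Required removal = 1 − 34.66/58.7 = 40.95 %.

41.0 %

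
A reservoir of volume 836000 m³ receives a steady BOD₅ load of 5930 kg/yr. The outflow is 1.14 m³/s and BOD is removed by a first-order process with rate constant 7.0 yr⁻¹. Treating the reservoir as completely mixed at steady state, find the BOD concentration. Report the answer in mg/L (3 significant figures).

0.142 mg/L

Outflow Q = 1.14 m³/s × 3.156e+07 s/yr = 3.598e+07 m³/yr.
Steady-state CSTR mass balance: W = Q·C + k·V·C, so C = W/(Q + kV).
Q + kV = 3.598e+07 + 7.0·836000 = 4.183e+07 m³/yr.
C = 5930/4.183e+07 = 0.0001418 kg/m³ = 0.1418 mg/L.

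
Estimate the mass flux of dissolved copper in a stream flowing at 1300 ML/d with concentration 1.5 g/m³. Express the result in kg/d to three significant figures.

1950 kg/d

1300 ML/d = 15.05 m³/s.
Mass flux = Q·C = 15.05 m³/s × 1.5 g/m³ = 22.57 g/s.
= 22.57 g/s × 86.4 = 1950 kg/d.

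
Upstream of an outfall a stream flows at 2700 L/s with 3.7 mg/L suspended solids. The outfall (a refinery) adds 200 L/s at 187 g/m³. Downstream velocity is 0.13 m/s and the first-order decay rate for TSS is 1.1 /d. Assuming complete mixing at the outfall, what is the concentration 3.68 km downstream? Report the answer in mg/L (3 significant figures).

11.4 mg/L

200 L/s = 0.2 m³/s.
2700 L/s = 2.7 m³/s.
After complete mixing, C₀ = (0.2·187 + 2.7·3.7) / 2.9 = 16.34 mg/L.
Travel time t = 3680 m / 0.13 m/s = 2.831e+04 s = 0.3276 d.
C = 16.34·exp(−1.1·0.3276) = 16.34·0.6974 = 11.4 mg/L.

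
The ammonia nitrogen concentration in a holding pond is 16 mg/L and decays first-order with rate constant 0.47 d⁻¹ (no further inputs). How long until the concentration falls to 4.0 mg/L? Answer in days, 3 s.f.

t = ln(C₀/C)/k = ln(16/4.0)/0.47 = 1.386/0.47 = 2.95 d.

2.95 d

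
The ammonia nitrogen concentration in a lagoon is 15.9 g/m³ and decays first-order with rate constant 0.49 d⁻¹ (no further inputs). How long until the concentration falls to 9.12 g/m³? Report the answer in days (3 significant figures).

1.13 d

t = ln(C₀/C)/k = ln(15.9/9.12)/0.49 = 0.5558/0.49 = 1.134 d.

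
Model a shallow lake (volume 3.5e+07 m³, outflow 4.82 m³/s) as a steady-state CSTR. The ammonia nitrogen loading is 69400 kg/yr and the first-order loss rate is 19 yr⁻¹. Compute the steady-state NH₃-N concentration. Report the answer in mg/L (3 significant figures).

0.0849 mg/L

Outflow Q = 4.82 m³/s × 3.156e+07 s/yr = 1.521e+08 m³/yr.
Steady-state CSTR mass balance: W = Q·C + k·V·C, so C = W/(Q + kV).
Q + kV = 1.521e+08 + 19·3.5e+07 = 8.171e+08 m³/yr.
C = 69400/8.171e+08 = 8.493e-05 kg/m³ = 0.08493 mg/L.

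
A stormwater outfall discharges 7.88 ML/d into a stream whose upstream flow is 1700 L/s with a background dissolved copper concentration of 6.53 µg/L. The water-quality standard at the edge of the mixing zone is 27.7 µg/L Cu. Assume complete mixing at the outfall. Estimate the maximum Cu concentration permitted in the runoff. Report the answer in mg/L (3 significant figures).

0.422 mg/L

7.88 ML/d = 0.0912 m³/s.
1700 L/s = 1.7 m³/s.
6.53 µg/L = 0.00653 mg/L.
27.7 µg/L = 0.0277 mg/L.
Mass balance: 0.0277·1.791 = 0.0912·Cₑ + 1.7·0.00653.
Cₑ = (0.04962 − 0.0111) / 0.0912 = 0.4223 mg/L.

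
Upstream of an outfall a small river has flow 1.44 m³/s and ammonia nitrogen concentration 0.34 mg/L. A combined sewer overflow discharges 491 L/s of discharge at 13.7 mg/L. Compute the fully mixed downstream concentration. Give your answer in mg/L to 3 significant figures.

3.74 mg/L

491 L/s = 0.491 m³/s.
Conservation of mass across the mixing zone: C = (0.491·13.7 + 1.44·0.34) / (0.491 + 1.44) = 7.216/1.931 = 3.737 mg/L.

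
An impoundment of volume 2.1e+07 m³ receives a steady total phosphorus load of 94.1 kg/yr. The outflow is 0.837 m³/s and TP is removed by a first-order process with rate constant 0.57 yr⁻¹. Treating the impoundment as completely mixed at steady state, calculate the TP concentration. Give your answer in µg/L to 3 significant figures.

Outflow Q = 0.837 m³/s × 3.156e+07 s/yr = 2.641e+07 m³/yr.
Steady-state CSTR mass balance: W = Q·C + k·V·C, so C = W/(Q + kV).
Q + kV = 2.641e+07 + 0.57·2.1e+07 = 3.838e+07 m³/yr.
C = 94.1/3.838e+07 = 2.452e-06 kg/m³ = 0.002452 mg/L = 2.452 µg/L.

2.45 µg/L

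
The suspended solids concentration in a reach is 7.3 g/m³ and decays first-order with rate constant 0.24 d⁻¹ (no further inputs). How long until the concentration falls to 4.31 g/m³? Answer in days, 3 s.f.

t = ln(C₀/C)/k = ln(7.3/4.31)/0.24 = 0.5269/0.24 = 2.196 d.

2.20 d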